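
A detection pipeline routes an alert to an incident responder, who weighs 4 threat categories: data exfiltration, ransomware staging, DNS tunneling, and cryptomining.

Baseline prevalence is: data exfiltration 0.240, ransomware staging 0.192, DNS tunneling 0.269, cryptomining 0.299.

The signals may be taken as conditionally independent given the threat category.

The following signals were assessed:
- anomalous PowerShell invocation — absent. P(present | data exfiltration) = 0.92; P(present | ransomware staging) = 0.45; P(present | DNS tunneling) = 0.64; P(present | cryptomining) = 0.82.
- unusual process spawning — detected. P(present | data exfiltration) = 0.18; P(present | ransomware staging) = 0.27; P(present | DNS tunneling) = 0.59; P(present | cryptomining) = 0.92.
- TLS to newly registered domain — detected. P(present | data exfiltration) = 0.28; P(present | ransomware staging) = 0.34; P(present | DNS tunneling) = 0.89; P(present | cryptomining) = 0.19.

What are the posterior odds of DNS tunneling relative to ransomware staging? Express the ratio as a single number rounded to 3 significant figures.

The normalizing constant cancels in an odds ratio, so compute prior × likelihood for the two hypotheses only (using 1 − P(present | H) for each absent signal):
  DNS tunneling: 0.269 × (1 − 0.64) × 0.59 × 0.89 = 0.050851
  ransomware staging: 0.192 × (1 − 0.45) × 0.27 × 0.34 = 0.0096941
Posterior odds = 0.050851 / 0.0096941 ≈ 5.25.

5.25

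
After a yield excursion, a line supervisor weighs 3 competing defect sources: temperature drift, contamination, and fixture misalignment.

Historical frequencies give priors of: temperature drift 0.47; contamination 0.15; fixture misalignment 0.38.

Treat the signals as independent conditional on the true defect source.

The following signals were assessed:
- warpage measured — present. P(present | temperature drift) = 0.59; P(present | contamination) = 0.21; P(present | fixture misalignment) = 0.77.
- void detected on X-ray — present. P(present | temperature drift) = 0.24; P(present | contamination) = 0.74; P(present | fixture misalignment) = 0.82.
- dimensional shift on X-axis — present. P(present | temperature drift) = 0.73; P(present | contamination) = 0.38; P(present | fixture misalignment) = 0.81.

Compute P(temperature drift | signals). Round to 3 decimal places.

0.193

By Bayes' rule with conditional independence, the unnormalized weight for each hypothesis is prior × ∏ likelihoods:
  temperature drift: 0.47 × 0.59 × 0.24 × 0.73 = 0.048583
  contamination: 0.15 × 0.21 × 0.74 × 0.38 = 0.0088578
  fixture misalignment: 0.38 × 0.77 × 0.82 × 0.81 = 0.19434
Normalizing constant Z = 0.048583 + 0.0088578 + 0.19434 = 0.25179.
P(temperature drift | evidence) = 0.048583 / 0.25179 ≈ 0.193.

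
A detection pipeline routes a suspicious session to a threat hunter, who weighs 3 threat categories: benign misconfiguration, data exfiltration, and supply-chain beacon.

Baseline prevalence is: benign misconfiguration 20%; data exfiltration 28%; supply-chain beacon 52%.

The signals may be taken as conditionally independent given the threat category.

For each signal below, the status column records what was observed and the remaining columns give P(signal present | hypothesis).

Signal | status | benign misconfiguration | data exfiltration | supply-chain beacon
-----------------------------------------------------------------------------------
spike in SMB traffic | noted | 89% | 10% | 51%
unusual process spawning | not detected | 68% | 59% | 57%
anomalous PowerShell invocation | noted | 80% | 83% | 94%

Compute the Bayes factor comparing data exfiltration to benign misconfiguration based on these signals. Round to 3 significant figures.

0.149

The Bayes factor is the ratio of the joint likelihoods of the signal pattern under the two hypotheses (using 1 − P(present | H) for each absent signal).
  data exfiltration: 0.10 × (1 − 0.59) × 0.83 = 0.03403
  benign misconfiguration: 0.89 × (1 − 0.68) × 0.80 = 0.22784
Bayes factor = 0.03403 / 0.22784 ≈ 0.149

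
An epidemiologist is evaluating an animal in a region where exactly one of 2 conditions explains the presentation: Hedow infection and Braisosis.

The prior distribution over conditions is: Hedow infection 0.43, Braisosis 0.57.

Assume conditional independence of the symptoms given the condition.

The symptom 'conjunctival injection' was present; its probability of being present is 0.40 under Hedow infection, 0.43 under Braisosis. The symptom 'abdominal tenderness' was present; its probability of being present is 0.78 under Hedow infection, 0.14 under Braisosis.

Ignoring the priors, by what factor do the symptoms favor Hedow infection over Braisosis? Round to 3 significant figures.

The Bayes factor is the ratio of the joint likelihoods of the symptom pattern under the two hypotheses.
  Hedow infection: 0.40 × 0.78 = 0.312
  Braisosis: 0.43 × 0.14 = 0.0602
Bayes factor = 0.312 / 0.0602 ≈ 5.18

5.18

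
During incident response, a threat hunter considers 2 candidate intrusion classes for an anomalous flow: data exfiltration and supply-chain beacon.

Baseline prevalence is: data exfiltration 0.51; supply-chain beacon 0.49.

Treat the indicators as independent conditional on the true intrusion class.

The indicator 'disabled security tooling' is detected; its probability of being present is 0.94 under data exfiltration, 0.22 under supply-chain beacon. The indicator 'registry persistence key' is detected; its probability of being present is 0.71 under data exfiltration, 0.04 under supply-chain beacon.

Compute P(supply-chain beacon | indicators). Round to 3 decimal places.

Multiply each prior by the joint likelihood of the indicator pattern:
  data exfiltration: 0.51 × 0.94 × 0.71 = 0.34037
  supply-chain beacon: 0.49 × 0.22 × 0.04 = 0.004312
Normalizing constant Z = 0.34037 + 0.004312 = 0.34469.
P(supply-chain beacon | evidence) = 0.004312 / 0.34469 ≈ 0.013.

0.013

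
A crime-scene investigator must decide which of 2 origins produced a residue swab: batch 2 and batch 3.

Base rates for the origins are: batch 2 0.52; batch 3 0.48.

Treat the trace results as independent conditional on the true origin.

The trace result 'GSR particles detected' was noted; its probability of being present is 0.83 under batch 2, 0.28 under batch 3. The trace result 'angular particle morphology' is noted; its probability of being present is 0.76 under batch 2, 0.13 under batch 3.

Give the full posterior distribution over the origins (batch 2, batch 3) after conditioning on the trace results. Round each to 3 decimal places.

0.949, 0.051

By Bayes' rule with conditional independence, the unnormalized weight for each hypothesis is prior × ∏ likelihoods:
  batch 2: 0.52 × 0.83 × 0.76 = 0.32802
  batch 3: 0.48 × 0.28 × 0.13 = 0.017472
Marginal likelihood of the evidence = 0.34549.
P(batch 2 | evidence) = 0.32802 / 0.34549 ≈ 0.949
P(batch 3 | evidence) = 0.017472 / 0.34549 ≈ 0.051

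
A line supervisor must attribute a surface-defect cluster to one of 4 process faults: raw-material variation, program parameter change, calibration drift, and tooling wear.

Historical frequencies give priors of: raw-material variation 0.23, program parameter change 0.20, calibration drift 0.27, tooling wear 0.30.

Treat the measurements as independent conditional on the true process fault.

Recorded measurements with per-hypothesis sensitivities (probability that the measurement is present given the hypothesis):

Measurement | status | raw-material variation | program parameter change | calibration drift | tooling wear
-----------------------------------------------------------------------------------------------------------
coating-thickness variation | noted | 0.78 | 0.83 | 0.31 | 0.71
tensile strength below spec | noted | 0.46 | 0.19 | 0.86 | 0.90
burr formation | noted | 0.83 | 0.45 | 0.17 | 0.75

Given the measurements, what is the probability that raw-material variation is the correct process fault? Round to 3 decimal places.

0.287

For each hypothesis, the unnormalized posterior weight is prior × product of the measurement likelihoods:
  raw-material variation: 0.23 × 0.78 × 0.46 × 0.83 = 0.068495
  program parameter change: 0.20 × 0.83 × 0.19 × 0.45 = 0.014193
  calibration drift: 0.27 × 0.31 × 0.86 × 0.17 = 0.012237
  tooling wear: 0.30 × 0.71 × 0.90 × 0.75 = 0.14378
The unnormalized weights sum to 0.2387.
P(raw-material variation | evidence) = 0.068495 / 0.2387 ≈ 0.287.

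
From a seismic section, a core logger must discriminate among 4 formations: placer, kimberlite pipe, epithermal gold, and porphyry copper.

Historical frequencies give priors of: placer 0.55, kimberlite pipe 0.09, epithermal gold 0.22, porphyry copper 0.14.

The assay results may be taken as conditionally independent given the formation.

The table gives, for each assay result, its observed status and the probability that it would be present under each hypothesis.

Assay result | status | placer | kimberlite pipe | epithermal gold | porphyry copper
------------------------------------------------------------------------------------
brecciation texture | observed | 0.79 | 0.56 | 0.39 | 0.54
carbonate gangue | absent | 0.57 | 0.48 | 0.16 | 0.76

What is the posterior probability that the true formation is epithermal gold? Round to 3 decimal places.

Multiply each prior by the joint likelihood of the assay result pattern (using 1 − P(present | H) for each absent assay result):
  placer: 0.55 × 0.79 × (1 − 0.57) = 0.18684
  kimberlite pipe: 0.09 × 0.56 × (1 − 0.48) = 0.026208
  epithermal gold: 0.22 × 0.39 × (1 − 0.16) = 0.072072
  porphyry copper: 0.14 × 0.54 × (1 − 0.76) = 0.018144
Marginal likelihood of the evidence = 0.30326.
P(epithermal gold | evidence) = 0.072072 / 0.30326 ≈ 0.238.

0.238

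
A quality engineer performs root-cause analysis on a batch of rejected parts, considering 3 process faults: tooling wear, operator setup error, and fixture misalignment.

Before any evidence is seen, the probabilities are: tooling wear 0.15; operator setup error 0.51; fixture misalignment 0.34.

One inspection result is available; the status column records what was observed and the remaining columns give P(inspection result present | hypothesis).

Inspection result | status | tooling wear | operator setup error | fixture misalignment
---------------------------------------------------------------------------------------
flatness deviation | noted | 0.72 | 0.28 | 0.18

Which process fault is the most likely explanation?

For each hypothesis, the unnormalized posterior weight is prior × likelihood:
  tooling wear: 0.15 × 0.72 = 0.108
  operator setup error: 0.51 × 0.28 = 0.1428
  fixture misalignment: 0.34 × 0.18 = 0.0612
The unnormalized weights sum to 0.312.
P(tooling wear | evidence) ≈ 0.108 / 0.312 ≈ 0.346
P(operator setup error | evidence) ≈ 0.1428 / 0.312 ≈ 0.458
P(fixture misalignment | evidence) ≈ 0.0612 / 0.312 ≈ 0.196
The largest is 0.458, so operator setup error is most probable.

operator setup error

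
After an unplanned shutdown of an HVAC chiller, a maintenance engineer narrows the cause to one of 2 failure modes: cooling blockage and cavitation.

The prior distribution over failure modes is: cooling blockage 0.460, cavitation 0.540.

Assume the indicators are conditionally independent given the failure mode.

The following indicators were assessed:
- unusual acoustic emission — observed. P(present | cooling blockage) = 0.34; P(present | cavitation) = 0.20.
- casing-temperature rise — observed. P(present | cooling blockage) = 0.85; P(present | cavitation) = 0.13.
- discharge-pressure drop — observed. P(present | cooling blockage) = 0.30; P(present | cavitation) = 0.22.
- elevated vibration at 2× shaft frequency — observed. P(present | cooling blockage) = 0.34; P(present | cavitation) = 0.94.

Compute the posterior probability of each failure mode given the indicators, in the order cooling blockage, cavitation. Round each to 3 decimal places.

0.824, 0.176

For each hypothesis, the unnormalized posterior weight is prior × product of the indicator likelihoods:
  cooling blockage: 0.460 × 0.34 × 0.85 × 0.30 × 0.34 = 0.01356
  cavitation: 0.540 × 0.20 × 0.13 × 0.22 × 0.94 = 0.0029035
The unnormalized weights sum to 0.016463.
P(cooling blockage | evidence) = 0.01356 / 0.016463 ≈ 0.824
P(cavitation | evidence) = 0.0029035 / 0.016463 ≈ 0.176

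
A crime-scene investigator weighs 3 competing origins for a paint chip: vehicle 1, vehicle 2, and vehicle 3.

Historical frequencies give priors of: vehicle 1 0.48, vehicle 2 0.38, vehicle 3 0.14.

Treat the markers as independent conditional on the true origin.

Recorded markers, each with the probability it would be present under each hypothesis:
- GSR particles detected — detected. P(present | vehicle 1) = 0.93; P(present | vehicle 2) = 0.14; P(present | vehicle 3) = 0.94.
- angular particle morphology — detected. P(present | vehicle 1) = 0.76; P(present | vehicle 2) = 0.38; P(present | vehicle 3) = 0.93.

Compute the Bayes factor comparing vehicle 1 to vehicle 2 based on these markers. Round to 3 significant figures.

Take the product of per-marker likelihoods under each hypothesis, then divide.
  vehicle 1: 0.93 × 0.76 = 0.7068
  vehicle 2: 0.14 × 0.38 = 0.0532
Bayes factor = 0.7068 / 0.0532 ≈ 13.3

13.3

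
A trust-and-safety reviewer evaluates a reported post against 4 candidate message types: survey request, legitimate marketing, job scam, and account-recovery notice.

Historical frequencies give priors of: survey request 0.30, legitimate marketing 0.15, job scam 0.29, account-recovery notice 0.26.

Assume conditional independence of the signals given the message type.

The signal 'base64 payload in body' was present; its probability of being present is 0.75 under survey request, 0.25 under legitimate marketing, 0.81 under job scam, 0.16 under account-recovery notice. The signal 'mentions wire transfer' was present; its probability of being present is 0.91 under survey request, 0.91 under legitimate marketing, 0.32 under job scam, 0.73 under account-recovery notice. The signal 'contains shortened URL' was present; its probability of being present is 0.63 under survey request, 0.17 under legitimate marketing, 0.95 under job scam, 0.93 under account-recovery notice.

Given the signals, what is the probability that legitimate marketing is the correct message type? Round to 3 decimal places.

0.025

By Bayes' rule with conditional independence, the unnormalized weight for each hypothesis is prior × ∏ likelihoods:
  survey request: 0.30 × 0.75 × 0.91 × 0.63 = 0.12899
  legitimate marketing: 0.15 × 0.25 × 0.91 × 0.17 = 0.0058013
  job scam: 0.29 × 0.81 × 0.32 × 0.95 = 0.07141
  account-recovery notice: 0.26 × 0.16 × 0.73 × 0.93 = 0.028242
The unnormalized weights sum to 0.23445.
P(legitimate marketing | evidence) = 0.0058013 / 0.23445 ≈ 0.025.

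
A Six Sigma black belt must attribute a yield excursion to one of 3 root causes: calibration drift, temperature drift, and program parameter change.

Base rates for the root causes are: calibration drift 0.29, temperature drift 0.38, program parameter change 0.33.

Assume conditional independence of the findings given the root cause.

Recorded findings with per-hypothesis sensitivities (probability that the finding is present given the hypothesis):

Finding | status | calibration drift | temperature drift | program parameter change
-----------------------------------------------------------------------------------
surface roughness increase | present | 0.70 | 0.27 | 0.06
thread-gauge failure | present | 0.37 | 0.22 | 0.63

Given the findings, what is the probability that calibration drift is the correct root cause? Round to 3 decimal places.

By Bayes' rule with conditional independence, the unnormalized weight for each hypothesis is prior × ∏ likelihoods:
  calibration drift: 0.29 × 0.70 × 0.37 = 0.07511
  temperature drift: 0.38 × 0.27 × 0.22 = 0.022572
  program parameter change: 0.33 × 0.06 × 0.63 = 0.012474
Normalizing constant Z = 0.07511 + 0.022572 + 0.012474 = 0.11016.
P(calibration drift | evidence) = 0.07511 / 0.11016 ≈ 0.682.

0.682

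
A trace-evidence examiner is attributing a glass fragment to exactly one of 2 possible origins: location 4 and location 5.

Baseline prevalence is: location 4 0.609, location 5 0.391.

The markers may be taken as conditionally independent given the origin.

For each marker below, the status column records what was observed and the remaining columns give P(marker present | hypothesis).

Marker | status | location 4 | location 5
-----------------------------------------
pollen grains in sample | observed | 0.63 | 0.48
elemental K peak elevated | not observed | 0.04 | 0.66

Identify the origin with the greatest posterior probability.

By Bayes' rule with conditional independence, the unnormalized weight for each hypothesis is prior × ∏ likelihoods (using 1 − P(present | H) for each absent marker):
  location 4: 0.609 × 0.63 × (1 − 0.04) = 0.36832
  location 5: 0.391 × 0.48 × (1 − 0.66) = 0.063811
Marginal likelihood of the evidence = 0.43213.
P(location 4 | evidence) ≈ 0.36832 / 0.43213 ≈ 0.852
P(location 5 | evidence) ≈ 0.063811 / 0.43213 ≈ 0.148
The largest is 0.852, so location 4 is most probable.

location 4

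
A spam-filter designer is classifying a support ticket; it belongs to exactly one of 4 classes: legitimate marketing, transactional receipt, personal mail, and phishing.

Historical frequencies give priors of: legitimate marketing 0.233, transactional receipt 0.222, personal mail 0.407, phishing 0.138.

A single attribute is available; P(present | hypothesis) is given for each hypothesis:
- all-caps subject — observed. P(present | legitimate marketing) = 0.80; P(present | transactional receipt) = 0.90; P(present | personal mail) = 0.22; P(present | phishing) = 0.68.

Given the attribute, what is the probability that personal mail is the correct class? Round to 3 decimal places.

By Bayes' rule, the unnormalized weight for each hypothesis is prior × likelihood:
  legitimate marketing: 0.233 × 0.80 = 0.1864
  transactional receipt: 0.222 × 0.90 = 0.1998
  personal mail: 0.407 × 0.22 = 0.08954
  phishing: 0.138 × 0.68 = 0.09384
The unnormalized weights sum to 0.56958.
P(personal mail | evidence) = 0.08954 / 0.56958 ≈ 0.157.

0.157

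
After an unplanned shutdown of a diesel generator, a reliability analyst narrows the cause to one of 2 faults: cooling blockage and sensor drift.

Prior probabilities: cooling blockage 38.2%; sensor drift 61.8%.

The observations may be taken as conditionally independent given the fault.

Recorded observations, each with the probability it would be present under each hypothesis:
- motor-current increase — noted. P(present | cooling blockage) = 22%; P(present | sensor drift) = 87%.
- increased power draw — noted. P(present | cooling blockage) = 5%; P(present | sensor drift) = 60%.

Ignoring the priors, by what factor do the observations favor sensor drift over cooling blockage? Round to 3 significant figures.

47.5

Joint likelihood of the evidence pattern under each hypothesis:
  sensor drift: 0.87 × 0.60 = 0.522
  cooling blockage: 0.22 × 0.05 = 0.011
Bayes factor = 0.522 / 0.011 ≈ 47.5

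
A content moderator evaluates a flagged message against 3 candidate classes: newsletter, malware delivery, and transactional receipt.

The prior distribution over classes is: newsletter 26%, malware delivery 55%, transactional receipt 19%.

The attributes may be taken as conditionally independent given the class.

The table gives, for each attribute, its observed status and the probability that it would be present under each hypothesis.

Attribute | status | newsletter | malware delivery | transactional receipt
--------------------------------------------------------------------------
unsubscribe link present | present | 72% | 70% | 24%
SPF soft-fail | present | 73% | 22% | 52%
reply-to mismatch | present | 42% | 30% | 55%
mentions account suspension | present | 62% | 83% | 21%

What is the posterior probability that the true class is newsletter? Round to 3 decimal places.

0.599

For each hypothesis, the unnormalized posterior weight is prior × product of the attribute likelihoods:
  newsletter: 0.26 × 0.72 × 0.73 × 0.42 × 0.62 = 0.035585
  malware delivery: 0.55 × 0.70 × 0.22 × 0.30 × 0.83 = 0.02109
  transactional receipt: 0.19 × 0.24 × 0.52 × 0.55 × 0.21 = 0.0027387
Marginal likelihood of the evidence = 0.059414.
P(newsletter | evidence) = 0.035585 / 0.059414 ≈ 0.599.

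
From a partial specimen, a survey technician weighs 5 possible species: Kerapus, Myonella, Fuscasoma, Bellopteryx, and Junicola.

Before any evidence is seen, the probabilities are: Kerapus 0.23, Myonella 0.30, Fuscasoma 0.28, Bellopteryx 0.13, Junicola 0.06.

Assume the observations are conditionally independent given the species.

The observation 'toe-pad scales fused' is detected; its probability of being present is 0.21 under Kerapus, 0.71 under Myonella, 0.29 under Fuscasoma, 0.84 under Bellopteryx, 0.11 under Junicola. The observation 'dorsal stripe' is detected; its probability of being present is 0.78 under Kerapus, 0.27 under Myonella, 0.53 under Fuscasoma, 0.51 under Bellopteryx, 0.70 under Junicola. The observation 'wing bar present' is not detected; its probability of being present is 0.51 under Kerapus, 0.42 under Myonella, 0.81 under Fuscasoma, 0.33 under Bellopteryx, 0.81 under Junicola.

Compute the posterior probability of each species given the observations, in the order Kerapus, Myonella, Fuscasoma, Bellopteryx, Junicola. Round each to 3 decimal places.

0.188, 0.340, 0.083, 0.380, 0.009

Multiply each prior by the joint likelihood of the evidence pattern (using 1 − P(present | H) for each absent observation):
  Kerapus: 0.23 × 0.21 × 0.78 × (1 − 0.51) = 0.01846
  Myonella: 0.30 × 0.71 × 0.27 × (1 − 0.42) = 0.033356
  Fuscasoma: 0.28 × 0.29 × 0.53 × (1 − 0.81) = 0.0081768
  Bellopteryx: 0.13 × 0.84 × 0.51 × (1 − 0.33) = 0.037314
  Junicola: 0.06 × 0.11 × 0.70 × (1 − 0.81) = 0.0008778
Normalizing constant Z = 0.01846 + 0.033356 + 0.0081768 + 0.037314 + 0.0008778 = 0.098184.
P(Kerapus | evidence) = 0.01846 / 0.098184 ≈ 0.188
P(Myonella | evidence) = 0.033356 / 0.098184 ≈ 0.340
P(Fuscasoma | evidence) = 0.0081768 / 0.098184 ≈ 0.083
P(Bellopteryx | evidence) = 0.037314 / 0.098184 ≈ 0.380
P(Junicola | evidence) = 0.0008778 / 0.098184 ≈ 0.009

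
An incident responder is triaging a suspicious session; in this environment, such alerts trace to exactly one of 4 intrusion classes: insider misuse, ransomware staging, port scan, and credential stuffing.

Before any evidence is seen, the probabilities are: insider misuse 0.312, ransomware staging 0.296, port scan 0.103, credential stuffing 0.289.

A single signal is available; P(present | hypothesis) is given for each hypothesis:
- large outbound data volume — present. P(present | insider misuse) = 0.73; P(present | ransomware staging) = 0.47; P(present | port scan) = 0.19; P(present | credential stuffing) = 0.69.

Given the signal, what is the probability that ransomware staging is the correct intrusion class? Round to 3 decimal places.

0.237

Multiply each prior by the likelihood of the signal:
  insider misuse: 0.312 × 0.73 = 0.22776
  ransomware staging: 0.296 × 0.47 = 0.13912
  port scan: 0.103 × 0.19 = 0.01957
  credential stuffing: 0.289 × 0.69 = 0.19941
Normalizing constant Z = 0.22776 + 0.13912 + 0.01957 + 0.19941 = 0.58586.
P(ransomware staging | evidence) = 0.13912 / 0.58586 ≈ 0.237.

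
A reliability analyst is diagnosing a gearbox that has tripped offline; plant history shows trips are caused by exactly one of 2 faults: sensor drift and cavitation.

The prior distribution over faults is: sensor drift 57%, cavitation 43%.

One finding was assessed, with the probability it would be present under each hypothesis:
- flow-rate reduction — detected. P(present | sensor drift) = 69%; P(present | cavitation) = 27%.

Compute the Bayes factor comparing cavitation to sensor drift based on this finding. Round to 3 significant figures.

The Bayes factor is the ratio of the two likelihoods.
  cavitation: 0.27
  sensor drift: 0.69
Bayes factor = 0.27 / 0.69 ≈ 0.391

0.391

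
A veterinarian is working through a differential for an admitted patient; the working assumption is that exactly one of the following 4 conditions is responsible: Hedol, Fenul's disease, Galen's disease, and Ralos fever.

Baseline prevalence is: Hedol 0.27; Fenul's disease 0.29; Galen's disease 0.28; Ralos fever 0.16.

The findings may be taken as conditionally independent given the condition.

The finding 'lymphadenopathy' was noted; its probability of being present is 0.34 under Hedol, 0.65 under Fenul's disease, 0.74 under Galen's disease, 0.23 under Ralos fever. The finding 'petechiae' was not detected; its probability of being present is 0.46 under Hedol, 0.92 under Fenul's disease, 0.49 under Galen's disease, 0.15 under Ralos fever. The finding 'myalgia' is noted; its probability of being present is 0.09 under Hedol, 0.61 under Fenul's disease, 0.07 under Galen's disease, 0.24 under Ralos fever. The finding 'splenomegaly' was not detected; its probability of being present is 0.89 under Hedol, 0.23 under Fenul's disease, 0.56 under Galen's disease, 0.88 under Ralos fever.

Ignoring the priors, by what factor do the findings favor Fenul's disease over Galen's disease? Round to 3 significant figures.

2.10

Take the product of per-finding likelihoods under each hypothesis (using 1 − P(present | H) for each absent finding), then divide.
  Fenul's disease: 0.65 × (1 − 0.92) × 0.61 × (1 − 0.23) = 0.024424
  Galen's disease: 0.74 × (1 − 0.49) × 0.07 × (1 − 0.56) = 0.011624
Bayes factor = 0.024424 / 0.011624 ≈ 2.10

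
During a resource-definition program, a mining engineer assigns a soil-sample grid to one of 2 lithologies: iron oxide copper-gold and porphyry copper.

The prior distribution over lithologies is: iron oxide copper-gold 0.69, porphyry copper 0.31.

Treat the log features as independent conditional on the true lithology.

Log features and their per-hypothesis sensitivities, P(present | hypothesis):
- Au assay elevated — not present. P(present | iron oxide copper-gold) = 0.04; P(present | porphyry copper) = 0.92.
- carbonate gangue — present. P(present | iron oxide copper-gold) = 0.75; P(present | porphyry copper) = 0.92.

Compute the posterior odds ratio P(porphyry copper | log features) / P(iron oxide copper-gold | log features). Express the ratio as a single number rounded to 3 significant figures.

The normalizing constant cancels in an odds ratio, so compute prior × likelihood for the two hypotheses only (using 1 − P(present | H) for each absent log feature):
  porphyry copper: 0.31 × (1 − 0.92) × 0.92 = 0.022816
  iron oxide copper-gold: 0.69 × (1 − 0.04) × 0.75 = 0.4968
Posterior odds = 0.022816 / 0.4968 ≈ 0.0459.

0.0459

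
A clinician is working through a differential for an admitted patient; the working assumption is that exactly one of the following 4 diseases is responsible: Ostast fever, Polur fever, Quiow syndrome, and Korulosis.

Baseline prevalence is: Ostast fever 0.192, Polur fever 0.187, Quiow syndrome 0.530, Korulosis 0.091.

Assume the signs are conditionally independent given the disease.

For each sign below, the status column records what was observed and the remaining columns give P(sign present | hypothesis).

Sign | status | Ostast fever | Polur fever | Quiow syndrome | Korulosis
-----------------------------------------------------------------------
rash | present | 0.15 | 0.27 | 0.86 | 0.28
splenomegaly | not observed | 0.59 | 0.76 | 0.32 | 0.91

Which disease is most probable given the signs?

Quiow syndrome

For each hypothesis, the unnormalized posterior weight is prior × product of the sign likelihoods (using 1 − P(present | H) for each absent sign):
  Ostast fever: 0.192 × 0.15 × (1 − 0.59) = 0.011808
  Polur fever: 0.187 × 0.27 × (1 − 0.76) = 0.012118
  Quiow syndrome: 0.530 × 0.86 × (1 − 0.32) = 0.30994
  Korulosis: 0.091 × 0.28 × (1 − 0.91) = 0.0022932
Normalizing constant Z = 0.011808 + 0.012118 + 0.30994 + 0.0022932 = 0.33616.
P(Ostast fever | evidence) ≈ 0.011808 / 0.33616 ≈ 0.035
P(Polur fever | evidence) ≈ 0.012118 / 0.33616 ≈ 0.036
P(Quiow syndrome | evidence) ≈ 0.30994 / 0.33616 ≈ 0.922
P(Korulosis | evidence) ≈ 0.0022932 / 0.33616 ≈ 0.007
The largest is 0.922, so Quiow syndrome is most probable.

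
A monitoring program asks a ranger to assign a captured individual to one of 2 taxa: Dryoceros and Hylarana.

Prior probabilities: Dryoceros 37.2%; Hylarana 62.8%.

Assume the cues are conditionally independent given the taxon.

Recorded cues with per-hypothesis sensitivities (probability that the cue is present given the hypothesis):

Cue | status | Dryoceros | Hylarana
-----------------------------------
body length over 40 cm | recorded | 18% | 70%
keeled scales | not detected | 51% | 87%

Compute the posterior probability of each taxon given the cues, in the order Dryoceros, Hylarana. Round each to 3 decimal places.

By Bayes' rule with conditional independence, the unnormalized weight for each hypothesis is prior × ∏ likelihoods (using 1 − P(present | H) for each absent cue):
  Dryoceros: 0.372 × 0.18 × (1 − 0.51) = 0.03281
  Hylarana: 0.628 × 0.70 × (1 − 0.87) = 0.057148
The unnormalized weights sum to 0.089958.
P(Dryoceros | evidence) = 0.03281 / 0.089958 ≈ 0.365
P(Hylarana | evidence) = 0.057148 / 0.089958 ≈ 0.635

0.365, 0.635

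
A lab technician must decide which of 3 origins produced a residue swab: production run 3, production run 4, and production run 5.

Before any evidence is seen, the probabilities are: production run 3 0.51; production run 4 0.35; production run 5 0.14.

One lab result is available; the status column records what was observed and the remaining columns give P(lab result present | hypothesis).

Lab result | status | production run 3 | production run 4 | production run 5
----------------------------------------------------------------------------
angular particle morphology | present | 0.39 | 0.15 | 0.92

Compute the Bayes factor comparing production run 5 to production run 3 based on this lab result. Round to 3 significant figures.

The Bayes factor is the ratio of the two likelihoods.
  production run 5: 0.92
  production run 3: 0.39
Bayes factor = 0.92 / 0.39 ≈ 2.36

2.36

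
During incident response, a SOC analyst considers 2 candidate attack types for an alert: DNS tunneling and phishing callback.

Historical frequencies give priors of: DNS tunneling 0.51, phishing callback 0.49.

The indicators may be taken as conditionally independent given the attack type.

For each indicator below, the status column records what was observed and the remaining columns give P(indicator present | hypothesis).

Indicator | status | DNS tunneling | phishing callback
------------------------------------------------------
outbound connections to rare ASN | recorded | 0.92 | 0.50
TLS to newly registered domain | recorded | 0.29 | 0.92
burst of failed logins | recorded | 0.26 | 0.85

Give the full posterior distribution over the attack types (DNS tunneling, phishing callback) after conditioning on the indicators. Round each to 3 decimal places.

0.156, 0.844

For each hypothesis, the unnormalized posterior weight is prior × product of the indicator likelihoods:
  DNS tunneling: 0.51 × 0.92 × 0.29 × 0.26 = 0.035378
  phishing callback: 0.49 × 0.50 × 0.92 × 0.85 = 0.19159
The unnormalized weights sum to 0.22697.
P(DNS tunneling | evidence) = 0.035378 / 0.22697 ≈ 0.156
P(phishing callback | evidence) = 0.19159 / 0.22697 ≈ 0.844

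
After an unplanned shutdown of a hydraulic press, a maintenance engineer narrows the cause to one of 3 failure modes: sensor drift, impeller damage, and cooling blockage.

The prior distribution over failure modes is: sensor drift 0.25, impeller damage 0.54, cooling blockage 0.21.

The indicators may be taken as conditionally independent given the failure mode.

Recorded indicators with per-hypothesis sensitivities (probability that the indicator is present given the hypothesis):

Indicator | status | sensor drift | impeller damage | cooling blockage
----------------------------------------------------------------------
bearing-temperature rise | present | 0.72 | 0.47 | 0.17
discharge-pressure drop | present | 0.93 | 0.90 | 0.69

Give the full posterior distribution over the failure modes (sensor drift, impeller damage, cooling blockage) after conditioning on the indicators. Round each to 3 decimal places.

0.398, 0.543, 0.059

For each hypothesis, the unnormalized posterior weight is prior × product of the indicator likelihoods:
  sensor drift: 0.25 × 0.72 × 0.93 = 0.1674
  impeller damage: 0.54 × 0.47 × 0.90 = 0.22842
  cooling blockage: 0.21 × 0.17 × 0.69 = 0.024633
Normalizing constant Z = 0.1674 + 0.22842 + 0.024633 = 0.42045.
P(sensor drift | evidence) = 0.1674 / 0.42045 ≈ 0.398
P(impeller damage | evidence) = 0.22842 / 0.42045 ≈ 0.543
P(cooling blockage | evidence) = 0.024633 / 0.42045 ≈ 0.059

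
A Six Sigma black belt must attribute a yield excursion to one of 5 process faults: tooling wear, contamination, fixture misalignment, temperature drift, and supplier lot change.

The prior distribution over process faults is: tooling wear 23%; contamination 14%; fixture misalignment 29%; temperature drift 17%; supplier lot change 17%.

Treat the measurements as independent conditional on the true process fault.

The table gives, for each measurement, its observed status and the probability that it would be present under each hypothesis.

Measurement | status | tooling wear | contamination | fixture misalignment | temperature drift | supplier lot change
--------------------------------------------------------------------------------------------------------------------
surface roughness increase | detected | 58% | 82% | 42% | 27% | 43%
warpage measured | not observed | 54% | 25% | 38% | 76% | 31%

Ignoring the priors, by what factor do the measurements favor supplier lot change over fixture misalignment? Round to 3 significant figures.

1.14

Take the product of per-measurement likelihoods under each hypothesis (using 1 − P(present | H) for each absent measurement), then divide.
  supplier lot change: 0.43 × (1 − 0.31) = 0.2967
  fixture misalignment: 0.42 × (1 − 0.38) = 0.2604
Bayes factor = 0.2967 / 0.2604 ≈ 1.14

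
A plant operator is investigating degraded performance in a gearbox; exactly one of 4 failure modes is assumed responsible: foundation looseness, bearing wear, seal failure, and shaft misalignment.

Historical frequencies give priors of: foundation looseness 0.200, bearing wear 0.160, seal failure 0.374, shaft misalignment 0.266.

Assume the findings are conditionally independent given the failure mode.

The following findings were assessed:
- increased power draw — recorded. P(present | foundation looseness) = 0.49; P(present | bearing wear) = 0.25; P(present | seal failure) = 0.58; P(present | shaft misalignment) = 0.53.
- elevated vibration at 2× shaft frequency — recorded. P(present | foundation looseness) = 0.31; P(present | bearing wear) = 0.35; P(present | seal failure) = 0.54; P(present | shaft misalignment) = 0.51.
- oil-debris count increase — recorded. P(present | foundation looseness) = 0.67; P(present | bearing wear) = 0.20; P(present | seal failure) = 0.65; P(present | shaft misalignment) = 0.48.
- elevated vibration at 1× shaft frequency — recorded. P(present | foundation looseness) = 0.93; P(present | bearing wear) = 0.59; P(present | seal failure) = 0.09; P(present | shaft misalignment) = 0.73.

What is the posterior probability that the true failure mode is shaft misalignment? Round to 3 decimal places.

0.479

Multiply each prior by the joint likelihood of the evidence pattern:
  foundation looseness: 0.200 × 0.49 × 0.31 × 0.67 × 0.93 = 0.01893
  bearing wear: 0.160 × 0.25 × 0.35 × 0.20 × 0.59 = 0.001652
  seal failure: 0.374 × 0.58 × 0.54 × 0.65 × 0.09 = 0.0068525
  shaft misalignment: 0.266 × 0.53 × 0.51 × 0.48 × 0.73 = 0.025194
The unnormalized weights sum to 0.052628.
P(shaft misalignment | evidence) = 0.025194 / 0.052628 ≈ 0.479.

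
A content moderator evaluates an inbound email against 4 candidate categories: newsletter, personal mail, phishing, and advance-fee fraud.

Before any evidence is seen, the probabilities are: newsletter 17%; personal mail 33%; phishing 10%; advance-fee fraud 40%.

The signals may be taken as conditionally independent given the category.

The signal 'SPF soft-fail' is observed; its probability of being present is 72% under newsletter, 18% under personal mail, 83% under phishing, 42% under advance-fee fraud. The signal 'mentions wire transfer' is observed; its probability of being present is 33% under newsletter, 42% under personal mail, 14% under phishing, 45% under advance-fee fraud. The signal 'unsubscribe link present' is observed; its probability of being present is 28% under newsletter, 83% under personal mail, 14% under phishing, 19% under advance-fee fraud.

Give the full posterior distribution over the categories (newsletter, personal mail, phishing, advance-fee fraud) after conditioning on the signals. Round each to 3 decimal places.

0.236, 0.431, 0.034, 0.299

Multiply each prior by the joint likelihood of the signal pattern:
  newsletter: 0.17 × 0.72 × 0.33 × 0.28 = 0.01131
  personal mail: 0.33 × 0.18 × 0.42 × 0.83 = 0.020707
  phishing: 0.10 × 0.83 × 0.14 × 0.14 = 0.0016268
  advance-fee fraud: 0.40 × 0.42 × 0.45 × 0.19 = 0.014364
Normalizing constant Z = 0.01131 + 0.020707 + 0.0016268 + 0.014364 = 0.048007.
P(newsletter | evidence) = 0.01131 / 0.048007 ≈ 0.236
P(personal mail | evidence) = 0.020707 / 0.048007 ≈ 0.431
P(phishing | evidence) = 0.0016268 / 0.048007 ≈ 0.034
P(advance-fee fraud | evidence) = 0.014364 / 0.048007 ≈ 0.299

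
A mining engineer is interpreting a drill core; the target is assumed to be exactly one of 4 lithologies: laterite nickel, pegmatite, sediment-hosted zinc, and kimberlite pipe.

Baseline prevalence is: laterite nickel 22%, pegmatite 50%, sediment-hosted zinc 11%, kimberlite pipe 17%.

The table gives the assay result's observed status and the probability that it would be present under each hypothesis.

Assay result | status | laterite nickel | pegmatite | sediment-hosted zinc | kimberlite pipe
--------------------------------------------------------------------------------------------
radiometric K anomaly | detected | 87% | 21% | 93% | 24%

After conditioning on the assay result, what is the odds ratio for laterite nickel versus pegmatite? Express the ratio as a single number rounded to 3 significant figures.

1.82

The normalizing constant cancels in an odds ratio, so compute prior × likelihood for the two hypotheses only:
  laterite nickel: 0.22 × 0.87 = 0.1914
  pegmatite: 0.50 × 0.21 = 0.105
Posterior odds = 0.1914 / 0.105 ≈ 1.82.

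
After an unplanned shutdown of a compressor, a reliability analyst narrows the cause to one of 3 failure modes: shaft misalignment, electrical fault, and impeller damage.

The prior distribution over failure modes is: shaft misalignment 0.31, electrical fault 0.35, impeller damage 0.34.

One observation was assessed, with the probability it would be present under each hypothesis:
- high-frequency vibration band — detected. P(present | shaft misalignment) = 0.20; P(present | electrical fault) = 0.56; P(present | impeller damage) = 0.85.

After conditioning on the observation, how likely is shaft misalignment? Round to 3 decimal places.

0.113

Multiply each prior by the likelihood of the observation:
  shaft misalignment: 0.31 × 0.20 = 0.062
  electrical fault: 0.35 × 0.56 = 0.196
  impeller damage: 0.34 × 0.85 = 0.289
Marginal likelihood of the evidence = 0.547.
P(shaft misalignment | evidence) = 0.062 / 0.547 ≈ 0.113.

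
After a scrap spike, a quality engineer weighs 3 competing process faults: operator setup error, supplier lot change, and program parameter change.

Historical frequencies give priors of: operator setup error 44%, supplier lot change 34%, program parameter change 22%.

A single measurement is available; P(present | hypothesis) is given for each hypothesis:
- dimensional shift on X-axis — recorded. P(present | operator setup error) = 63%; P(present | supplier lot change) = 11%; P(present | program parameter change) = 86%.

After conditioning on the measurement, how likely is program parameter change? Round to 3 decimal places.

0.376

By Bayes' rule, the unnormalized weight for each hypothesis is prior × likelihood:
  operator setup error: 0.44 × 0.63 = 0.2772
  supplier lot change: 0.34 × 0.11 = 0.0374
  program parameter change: 0.22 × 0.86 = 0.1892
Marginal likelihood of the evidence = 0.5038.
P(program parameter change | evidence) = 0.1892 / 0.5038 ≈ 0.376.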